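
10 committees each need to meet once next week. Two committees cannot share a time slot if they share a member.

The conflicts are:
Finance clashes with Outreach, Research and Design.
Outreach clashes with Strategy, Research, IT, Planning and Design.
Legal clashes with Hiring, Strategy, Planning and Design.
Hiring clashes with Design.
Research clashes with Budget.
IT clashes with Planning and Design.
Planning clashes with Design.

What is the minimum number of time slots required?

4

Outreach, IT, Planning, Design are mutually in conflict, so at least 4 time slots are needed.
4 time slots suffice: time slot 1 → {Outreach, Legal, Budget}; time slot 2 → {Strategy, Research, Design}; time slot 3 → {Finance, Hiring, Planning}; time slot 4 → {IT}. Each listed conflict is separated.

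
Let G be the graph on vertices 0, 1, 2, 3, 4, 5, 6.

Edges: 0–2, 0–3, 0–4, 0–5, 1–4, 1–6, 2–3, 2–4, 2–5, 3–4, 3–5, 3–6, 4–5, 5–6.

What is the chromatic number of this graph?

0, 2, 3, 4, 5 are mutually adjacent (a clique of size 5), so at least 5 colors are needed.
5 colors suffice: 0=purple, 1=red, 2=yellow, 3=red, 4=green, 5=blue, 6=green. Each edge has distinct colors on its endpoints.

5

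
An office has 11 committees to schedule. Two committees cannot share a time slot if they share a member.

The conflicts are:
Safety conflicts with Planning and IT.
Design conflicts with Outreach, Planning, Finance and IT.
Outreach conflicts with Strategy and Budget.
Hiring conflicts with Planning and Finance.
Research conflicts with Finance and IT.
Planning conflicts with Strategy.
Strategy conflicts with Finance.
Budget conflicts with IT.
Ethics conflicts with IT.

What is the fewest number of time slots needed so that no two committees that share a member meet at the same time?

Hiring and Finance conflict, so at least 2 time slots are needed.
Using 2 time slots: Safety=2, Design=2, Outreach=1, Hiring=2, Research=2, Planning=1, Strategy=2, Finance=1, Budget=2, Ethics=2, IT=1. Each listed conflict is separated.

2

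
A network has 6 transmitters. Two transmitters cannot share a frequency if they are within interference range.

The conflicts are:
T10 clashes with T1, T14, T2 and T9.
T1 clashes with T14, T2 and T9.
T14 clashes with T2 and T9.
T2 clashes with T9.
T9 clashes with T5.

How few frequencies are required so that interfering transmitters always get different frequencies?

T10, T1, T14, T2, T9 all conflict with each other, so at least 5 frequencies are needed.
5 frequencies suffice: frequency 1 → {T9}; frequency 2 → {T14, T5}; frequency 3 → {T1}; frequency 4 → {T2}; frequency 5 → {T10}. Every pair that conflicts lands in different frequencies.

5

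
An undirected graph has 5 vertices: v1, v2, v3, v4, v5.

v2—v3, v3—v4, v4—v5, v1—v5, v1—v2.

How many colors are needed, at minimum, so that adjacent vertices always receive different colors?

3

The cycle v1-v5-v4-v3-v2-v1 has odd length 5, so it cannot be 2-colored; at least 3 colors are needed.
3 colors suffice: color red → {v2, v4}; color blue → {v1, v3}; color green → {v5}. No two adjacent vertices share a color.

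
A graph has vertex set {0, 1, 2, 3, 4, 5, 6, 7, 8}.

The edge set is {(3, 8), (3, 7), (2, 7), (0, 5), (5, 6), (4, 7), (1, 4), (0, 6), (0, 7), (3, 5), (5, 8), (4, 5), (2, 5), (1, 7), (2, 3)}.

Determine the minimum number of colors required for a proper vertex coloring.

0, 5, 6 form a triangle, so at least 3 colors are needed.
3 colors suffice: color red → {5, 7}; color blue → {0, 3, 4}; color green → {1, 2, 6, 8}. No two adjacent vertices share a color.

3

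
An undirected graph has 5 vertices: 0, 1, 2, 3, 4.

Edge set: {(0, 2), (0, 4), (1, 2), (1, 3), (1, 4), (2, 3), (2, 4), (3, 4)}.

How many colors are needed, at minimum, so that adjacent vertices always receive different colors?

1, 2, 3, 4 are pairwise adjacent (a clique of size 4), so at least 4 colors are needed.
4 colors suffice: 0=c, 1=c, 2=b, 3=d, 4=a. No two adjacent vertices share a color.

4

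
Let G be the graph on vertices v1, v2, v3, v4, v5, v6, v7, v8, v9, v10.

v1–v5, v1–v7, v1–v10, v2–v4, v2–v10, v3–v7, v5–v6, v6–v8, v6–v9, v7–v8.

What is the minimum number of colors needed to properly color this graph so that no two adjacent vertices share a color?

3

The cycle v8-v7-v1-v5-v6-v8 has odd length 5, so it cannot be 2-colored; at least 3 colors are needed.
3 colors suffice: color 1 → {v1, v2, v3, v6}; color 2 → {v4, v5, v7, v9, v10}; color 3 → {v8}. Every edge joins two different colors.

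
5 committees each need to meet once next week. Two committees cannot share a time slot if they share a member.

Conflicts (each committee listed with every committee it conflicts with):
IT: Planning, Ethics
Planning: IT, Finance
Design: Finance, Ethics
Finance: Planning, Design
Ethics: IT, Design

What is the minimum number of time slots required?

3

The cycle Finance-Planning-IT-Ethics-Design-Finance has odd length 5, so it cannot be 2-colored; at least 3 time slots are needed.
3 time slots suffice: time slot 1 → {IT, Finance}; time slot 2 → {Planning, Design}; time slot 3 → {Ethics}. Every pair that conflicts lands in different time slots.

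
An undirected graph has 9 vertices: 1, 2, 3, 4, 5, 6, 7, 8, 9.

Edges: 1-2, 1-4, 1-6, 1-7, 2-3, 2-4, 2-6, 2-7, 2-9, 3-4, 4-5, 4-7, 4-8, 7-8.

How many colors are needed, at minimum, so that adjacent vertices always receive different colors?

1, 2, 4, 7 form a clique, so at least 4 colors are needed.
One proper 4-coloring: 1=d, 2=b, 3=c, 4=a, 5=b, 6=a, 7=c, 8=b, 9=a. No two adjacent vertices share a color.

4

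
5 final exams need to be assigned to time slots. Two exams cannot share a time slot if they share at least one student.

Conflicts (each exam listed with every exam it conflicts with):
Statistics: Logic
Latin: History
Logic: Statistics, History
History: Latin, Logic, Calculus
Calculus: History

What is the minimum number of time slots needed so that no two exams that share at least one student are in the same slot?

Logic and History conflict, so at least 2 time slots are needed.
2 time slots suffice: Statistics=1, Latin=2, Logic=2, History=1, Calculus=2. Every pair that conflicts lands in different time slots.

2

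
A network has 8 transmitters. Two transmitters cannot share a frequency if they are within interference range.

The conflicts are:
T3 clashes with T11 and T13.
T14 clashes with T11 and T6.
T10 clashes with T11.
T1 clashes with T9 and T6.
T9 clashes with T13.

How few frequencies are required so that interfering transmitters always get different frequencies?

3

The cycle T9-T13-T3-T11-T14-T6-T1-T9 has odd length 7, so it cannot be 2-colored; at least 3 frequencies are needed.
3 frequencies suffice: frequency 1 → {T11, T9, T6}; frequency 2 → {T3, T14, T10, T1}; frequency 3 → {T13}. Each listed conflict is separated.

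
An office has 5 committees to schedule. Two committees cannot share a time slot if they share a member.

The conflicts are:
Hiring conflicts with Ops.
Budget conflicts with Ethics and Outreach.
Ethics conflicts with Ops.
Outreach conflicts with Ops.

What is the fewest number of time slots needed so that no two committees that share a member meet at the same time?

2

Ethics and Ops conflict, so at least 2 time slots are needed.
2 time slots suffice: time slot 1 → {Budget, Ops}; time slot 2 → {Hiring, Ethics, Outreach}. Every pair that conflicts lands in different time slots.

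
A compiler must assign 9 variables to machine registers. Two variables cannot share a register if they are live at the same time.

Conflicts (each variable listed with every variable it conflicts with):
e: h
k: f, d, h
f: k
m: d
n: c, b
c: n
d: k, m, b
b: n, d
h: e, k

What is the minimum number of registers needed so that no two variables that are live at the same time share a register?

2

n and b conflict, so at least 2 registers are needed.
Using 2 registers: e=1, k=1, f=2, m=1, n=2, c=1, d=2, b=1, h=2. Each listed conflict is separated.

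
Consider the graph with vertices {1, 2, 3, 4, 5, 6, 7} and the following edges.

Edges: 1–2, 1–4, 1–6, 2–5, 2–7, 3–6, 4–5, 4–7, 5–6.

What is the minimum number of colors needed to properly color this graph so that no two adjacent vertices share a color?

3 and 6 are adjacent, so at least 2 colors are needed.
2 colors suffice: color red → {2, 4, 6}; color blue → {1, 3, 5, 7}. Each edge has distinct colors on its endpoints.

2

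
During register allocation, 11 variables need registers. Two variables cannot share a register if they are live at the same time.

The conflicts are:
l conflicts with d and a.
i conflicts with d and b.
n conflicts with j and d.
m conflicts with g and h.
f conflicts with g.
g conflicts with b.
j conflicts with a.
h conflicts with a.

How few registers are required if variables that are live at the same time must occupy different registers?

3

The cycle l-a-j-n-d-l has odd length 5, so it cannot be 2-colored; at least 3 registers are needed.
A valid assignment using 3 registers: l=2, i=2, n=3, m=2, f=2, g=1, j=2, h=3, d=1, a=1, b=3. Every pair that conflicts lands in different registers.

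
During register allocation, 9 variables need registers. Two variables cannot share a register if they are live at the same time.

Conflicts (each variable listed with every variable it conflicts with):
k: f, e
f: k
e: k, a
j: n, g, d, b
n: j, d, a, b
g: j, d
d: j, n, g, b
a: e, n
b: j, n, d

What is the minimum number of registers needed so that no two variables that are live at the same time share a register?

j, n, d, b pairwise conflict, so at least 4 registers are needed.
4 registers suffice: register 1 → {f, e, n, g}; register 2 → {k, d, a}; register 3 → {j}; register 4 → {b}. Each listed conflict is separated.

4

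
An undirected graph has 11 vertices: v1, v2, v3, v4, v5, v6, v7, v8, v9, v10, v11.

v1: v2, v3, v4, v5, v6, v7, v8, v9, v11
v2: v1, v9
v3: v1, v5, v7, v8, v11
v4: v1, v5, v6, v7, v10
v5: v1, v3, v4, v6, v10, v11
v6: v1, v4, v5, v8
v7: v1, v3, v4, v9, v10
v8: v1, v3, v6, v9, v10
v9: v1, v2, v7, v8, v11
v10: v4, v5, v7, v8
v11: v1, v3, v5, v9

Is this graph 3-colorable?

v1, v3, v5, v11 form a clique, so at least 4 colors are needed.
So 3 colors are not enough.

No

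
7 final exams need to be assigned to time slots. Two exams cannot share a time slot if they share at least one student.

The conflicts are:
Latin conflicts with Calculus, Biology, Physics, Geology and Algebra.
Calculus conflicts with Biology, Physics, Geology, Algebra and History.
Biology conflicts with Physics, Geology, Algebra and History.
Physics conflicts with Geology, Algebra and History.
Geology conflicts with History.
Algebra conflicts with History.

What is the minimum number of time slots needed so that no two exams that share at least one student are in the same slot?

5

Latin, Calculus, Biology, Physics, Geology pairwise conflict, so at least 5 time slots are needed.
5 time slots suffice: time slot 1 → {Calculus}; time slot 2 → {Biology}; time slot 3 → {Physics}; time slot 4 → {Geology, Algebra}; time slot 5 → {Latin, History}. Every pair that conflicts lands in different time slots.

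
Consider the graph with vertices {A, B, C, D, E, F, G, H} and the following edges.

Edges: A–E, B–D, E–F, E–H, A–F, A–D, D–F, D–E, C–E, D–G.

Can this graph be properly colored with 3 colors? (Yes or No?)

A, D, E, F form a clique, so at least 4 colors are needed.
So 3 colors are not enough.

No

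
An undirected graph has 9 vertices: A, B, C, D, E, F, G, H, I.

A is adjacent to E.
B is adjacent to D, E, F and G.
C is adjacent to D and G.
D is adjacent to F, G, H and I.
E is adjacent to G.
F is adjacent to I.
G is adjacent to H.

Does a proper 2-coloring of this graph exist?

No

B, D, F form a triangle, so at least 3 colors are needed.
So 2 colors are not enough.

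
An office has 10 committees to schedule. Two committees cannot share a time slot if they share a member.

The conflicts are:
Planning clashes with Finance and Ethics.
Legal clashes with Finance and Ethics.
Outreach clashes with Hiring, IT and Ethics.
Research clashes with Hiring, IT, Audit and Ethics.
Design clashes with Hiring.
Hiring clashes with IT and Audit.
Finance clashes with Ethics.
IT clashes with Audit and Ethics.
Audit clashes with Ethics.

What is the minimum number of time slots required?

Research, Hiring, IT, Audit all conflict with each other, so at least 4 time slots are needed.
4 time slots suffice: time slot 1 → {Hiring, Ethics}; time slot 2 → {Design, Finance, IT}; time slot 3 → {Planning, Legal, Outreach, Research}; time slot 4 → {Audit}. Each listed conflict is separated.

4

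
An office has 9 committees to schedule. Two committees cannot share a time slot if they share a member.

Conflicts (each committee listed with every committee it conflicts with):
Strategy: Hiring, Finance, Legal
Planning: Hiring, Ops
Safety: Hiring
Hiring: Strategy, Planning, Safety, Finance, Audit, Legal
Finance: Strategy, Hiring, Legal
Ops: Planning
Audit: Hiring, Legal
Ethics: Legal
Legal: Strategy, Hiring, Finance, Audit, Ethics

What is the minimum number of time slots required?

4

Strategy, Hiring, Finance, Legal all conflict with each other, so at least 4 time slots are needed.
4 time slots suffice: time slot 1 → {Hiring, Ops, Ethics}; time slot 2 → {Planning, Safety, Legal}; time slot 3 → {Finance, Audit}; time slot 4 → {Strategy}. No two conflicting committees share a time slot.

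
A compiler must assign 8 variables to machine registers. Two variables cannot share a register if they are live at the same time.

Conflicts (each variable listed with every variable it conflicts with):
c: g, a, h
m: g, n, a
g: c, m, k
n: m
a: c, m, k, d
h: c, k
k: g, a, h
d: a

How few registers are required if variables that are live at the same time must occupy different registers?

2

a and d conflict, so at least 2 registers are needed.
A valid assignment using 2 registers: c=2, m=2, g=1, n=1, a=1, h=1, k=2, d=2. Every pair that conflicts lands in different registers.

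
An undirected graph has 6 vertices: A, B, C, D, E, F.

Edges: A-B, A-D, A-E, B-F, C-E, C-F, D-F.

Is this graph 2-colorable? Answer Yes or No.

The cycle A-B-F-C-E-A has odd length 5, so it cannot be 2-colored; at least 3 colors are needed.
So 2 colors are not enough.

No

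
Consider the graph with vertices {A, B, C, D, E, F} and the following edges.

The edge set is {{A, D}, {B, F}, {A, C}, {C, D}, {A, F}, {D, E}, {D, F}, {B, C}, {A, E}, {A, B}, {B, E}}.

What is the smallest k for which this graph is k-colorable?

A, D, F form a triangle, so at least 3 colors are needed.
3 colors suffice: A=red, B=blue, C=green, D=blue, E=green, F=green. No two adjacent vertices share a color.

3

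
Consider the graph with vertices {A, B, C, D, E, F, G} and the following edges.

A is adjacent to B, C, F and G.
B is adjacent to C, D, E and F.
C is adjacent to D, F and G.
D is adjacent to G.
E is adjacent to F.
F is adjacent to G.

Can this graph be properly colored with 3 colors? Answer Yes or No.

No

A, B, C, F are mutually adjacent (a clique of size 4), so at least 4 colors are needed.
So 3 colors are not enough.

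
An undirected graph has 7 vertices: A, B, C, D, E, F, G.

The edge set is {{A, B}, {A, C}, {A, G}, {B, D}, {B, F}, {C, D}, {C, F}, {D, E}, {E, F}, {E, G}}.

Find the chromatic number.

The cycle E-G-A-B-D-E has odd length 5, so it cannot be 2-colored; at least 3 colors are needed.
One proper 3-coloring: A=red, B=blue, C=blue, D=red, E=blue, F=red, G=green. Each edge has distinct colors on its endpoints.

3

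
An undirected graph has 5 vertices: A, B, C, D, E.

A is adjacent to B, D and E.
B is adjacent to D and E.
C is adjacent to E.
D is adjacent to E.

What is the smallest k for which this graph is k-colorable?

4

A, B, D, E are mutually adjacent (a clique of size 4), so at least 4 colors are needed.
4 colors suffice: color red → {E}; color blue → {C, D}; color green → {B}; color yellow → {A}. Each edge has distinct colors on its endpoints.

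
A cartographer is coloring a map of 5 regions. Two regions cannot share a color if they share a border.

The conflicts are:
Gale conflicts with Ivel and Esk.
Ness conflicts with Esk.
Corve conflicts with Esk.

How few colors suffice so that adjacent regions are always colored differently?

2

Gale and Ivel conflict, so at least 2 colors are needed.
One proper 2-coloring: Gale=2, Ness=2, Corve=2, Ivel=1, Esk=1. No two conflicting regions share a color.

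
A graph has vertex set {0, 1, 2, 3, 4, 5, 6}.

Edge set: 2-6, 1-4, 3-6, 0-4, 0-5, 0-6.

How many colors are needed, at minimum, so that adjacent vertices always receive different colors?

2

0 and 5 are adjacent, so at least 2 colors are needed.
One proper 2-coloring: 0=blue, 1=blue, 2=blue, 3=blue, 4=red, 5=red, 6=red. Every edge joins two different colors.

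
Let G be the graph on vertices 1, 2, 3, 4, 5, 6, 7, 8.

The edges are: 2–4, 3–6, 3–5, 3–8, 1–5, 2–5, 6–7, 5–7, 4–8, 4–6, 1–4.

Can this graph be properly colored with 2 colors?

The cycle 2-4-6-7-5-2 has odd length 5, so it cannot be 2-colored; at least 3 colors are needed.
So 2 colors are not enough.

No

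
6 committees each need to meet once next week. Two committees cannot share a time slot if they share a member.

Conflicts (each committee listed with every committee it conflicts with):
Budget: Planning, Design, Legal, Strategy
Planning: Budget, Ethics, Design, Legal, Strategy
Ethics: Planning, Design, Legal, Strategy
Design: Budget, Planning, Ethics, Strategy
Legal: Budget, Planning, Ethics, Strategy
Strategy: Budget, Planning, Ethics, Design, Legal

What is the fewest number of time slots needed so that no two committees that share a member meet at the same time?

4

Budget, Planning, Design, Strategy pairwise conflict, so at least 4 time slots are needed.
4 time slots suffice: time slot 1 → {Planning}; time slot 2 → {Strategy}; time slot 3 → {Budget, Ethics}; time slot 4 → {Design, Legal}. Every pair that conflicts lands in different time slots.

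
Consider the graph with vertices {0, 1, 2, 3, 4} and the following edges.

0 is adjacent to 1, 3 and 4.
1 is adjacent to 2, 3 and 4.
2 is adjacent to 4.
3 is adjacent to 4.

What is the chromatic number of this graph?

4

0, 1, 3, 4 form a clique, so at least 4 colors are needed.
4 colors suffice: 0=yellow, 1=red, 2=green, 3=green, 4=blue. Each edge has distinct colors on its endpoints.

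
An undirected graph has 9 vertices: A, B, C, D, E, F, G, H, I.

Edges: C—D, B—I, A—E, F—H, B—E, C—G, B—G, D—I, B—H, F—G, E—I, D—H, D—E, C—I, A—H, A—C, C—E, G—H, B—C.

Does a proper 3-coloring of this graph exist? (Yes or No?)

B, C, E, I are pairwise adjacent (a clique of size 4), so at least 4 colors are needed.
So 3 colors are not enough.

No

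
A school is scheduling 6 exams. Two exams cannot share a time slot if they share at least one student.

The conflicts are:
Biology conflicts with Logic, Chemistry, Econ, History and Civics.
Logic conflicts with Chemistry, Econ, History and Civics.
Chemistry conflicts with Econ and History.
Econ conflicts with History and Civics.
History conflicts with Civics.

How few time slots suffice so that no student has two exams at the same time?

Biology, Logic, Chemistry, Econ, History all conflict with each other, so at least 5 time slots are needed.
5 time slots suffice: time slot 1 → {Biology}; time slot 2 → {Logic}; time slot 3 → {Econ}; time slot 4 → {History}; time slot 5 → {Chemistry, Civics}. No two conflicting exams share a time slot.

5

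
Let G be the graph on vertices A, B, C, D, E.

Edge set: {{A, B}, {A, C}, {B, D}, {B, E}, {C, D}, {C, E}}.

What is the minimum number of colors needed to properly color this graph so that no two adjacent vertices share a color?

C and E are adjacent, so at least 2 colors are needed.
2 colors suffice: color red → {B, C}; color blue → {A, D, E}. No two adjacent vertices share a color.

2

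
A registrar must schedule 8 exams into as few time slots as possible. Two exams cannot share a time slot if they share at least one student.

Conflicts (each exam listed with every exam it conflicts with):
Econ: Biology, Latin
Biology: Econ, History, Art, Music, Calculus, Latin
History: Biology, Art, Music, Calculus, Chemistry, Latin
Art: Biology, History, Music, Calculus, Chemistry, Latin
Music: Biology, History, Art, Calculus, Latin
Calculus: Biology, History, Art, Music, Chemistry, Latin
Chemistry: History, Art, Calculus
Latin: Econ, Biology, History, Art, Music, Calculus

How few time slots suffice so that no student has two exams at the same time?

6

Biology, History, Art, Music, Calculus, Latin are mutually in conflict, so at least 6 time slots are needed.
6 time slots suffice: time slot 1 → {Biology, Chemistry}; time slot 2 → {Econ, History}; time slot 3 → {Latin}; time slot 4 → {Art}; time slot 5 → {Calculus}; time slot 6 → {Music}. Every pair that conflicts lands in different time slots.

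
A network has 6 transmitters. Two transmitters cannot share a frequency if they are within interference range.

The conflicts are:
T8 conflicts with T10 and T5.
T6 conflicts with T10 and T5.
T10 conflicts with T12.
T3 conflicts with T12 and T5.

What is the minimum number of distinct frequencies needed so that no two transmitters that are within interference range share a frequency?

3

The cycle T8-T10-T12-T3-T5-T8 has odd length 5, so it cannot be 2-colored; at least 3 frequencies are needed.
3 frequencies suffice: frequency 1 → {T10, T5}; frequency 2 → {T8, T6, T12}; frequency 3 → {T3}. Each listed conflict is separated.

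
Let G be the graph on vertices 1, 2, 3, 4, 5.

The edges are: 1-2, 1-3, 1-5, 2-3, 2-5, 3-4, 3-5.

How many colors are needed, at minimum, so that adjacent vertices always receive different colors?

4

1, 2, 3, 5 form a clique, so at least 4 colors are needed.
4 colors suffice: color red → {3}; color blue → {2, 4}; color green → {1}; color yellow → {5}. No two adjacent vertices share a color.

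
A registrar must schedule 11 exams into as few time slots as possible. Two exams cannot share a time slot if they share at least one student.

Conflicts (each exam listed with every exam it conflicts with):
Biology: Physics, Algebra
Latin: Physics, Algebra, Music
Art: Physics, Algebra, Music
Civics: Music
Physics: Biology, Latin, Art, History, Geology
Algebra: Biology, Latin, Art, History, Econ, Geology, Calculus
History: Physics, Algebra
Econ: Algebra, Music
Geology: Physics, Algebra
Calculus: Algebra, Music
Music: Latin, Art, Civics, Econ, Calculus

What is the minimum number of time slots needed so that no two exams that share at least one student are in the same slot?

Art and Physics conflict, so at least 2 time slots are needed.
2 time slots suffice: time slot 1 → {Physics, Algebra, Music}; time slot 2 → {Biology, Latin, Art, Civics, History, Econ, Geology, Calculus}. Each listed conflict is separated.

2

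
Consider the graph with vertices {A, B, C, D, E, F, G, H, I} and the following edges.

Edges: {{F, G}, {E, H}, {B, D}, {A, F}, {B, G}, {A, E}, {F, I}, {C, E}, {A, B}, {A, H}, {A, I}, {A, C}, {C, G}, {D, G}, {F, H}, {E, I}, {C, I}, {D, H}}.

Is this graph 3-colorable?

A, C, E, I form a clique, so at least 4 colors are needed.
So 3 colors are not enough.

No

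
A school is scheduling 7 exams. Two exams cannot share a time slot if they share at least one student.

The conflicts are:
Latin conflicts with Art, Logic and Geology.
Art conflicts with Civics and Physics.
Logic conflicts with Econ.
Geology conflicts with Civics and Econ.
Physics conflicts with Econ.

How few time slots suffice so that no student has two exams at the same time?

3

The cycle Latin-Art-Physics-Econ-Geology-Latin has odd length 5, so it cannot be 2-colored; at least 3 time slots are needed.
3 time slots suffice: time slot 1 → {Art, Logic, Geology}; time slot 2 → {Latin, Civics, Econ}; time slot 3 → {Physics}. No two conflicting exams share a time slot.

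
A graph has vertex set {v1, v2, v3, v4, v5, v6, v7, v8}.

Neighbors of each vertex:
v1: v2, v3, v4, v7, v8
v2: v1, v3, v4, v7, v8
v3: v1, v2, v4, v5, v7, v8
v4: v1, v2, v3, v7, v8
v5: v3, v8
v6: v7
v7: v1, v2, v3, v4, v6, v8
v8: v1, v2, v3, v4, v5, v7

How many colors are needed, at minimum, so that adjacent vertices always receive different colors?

v1, v2, v3, v4, v7, v8 are mutually adjacent (a clique of size 6), so at least 6 colors are needed.
One proper 6-coloring: v1=5, v2=4, v3=1, v4=6, v5=3, v6=1, v7=3, v8=2. Every edge joins two different colors.

6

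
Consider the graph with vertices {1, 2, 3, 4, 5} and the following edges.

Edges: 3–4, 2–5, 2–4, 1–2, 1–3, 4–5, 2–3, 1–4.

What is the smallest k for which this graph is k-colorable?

4

1, 2, 3, 4 form a clique, so at least 4 colors are needed.
A valid assignment using 4 colors: 1=green, 2=red, 3=yellow, 4=blue, 5=green. Each edge has distinct colors on its endpoints.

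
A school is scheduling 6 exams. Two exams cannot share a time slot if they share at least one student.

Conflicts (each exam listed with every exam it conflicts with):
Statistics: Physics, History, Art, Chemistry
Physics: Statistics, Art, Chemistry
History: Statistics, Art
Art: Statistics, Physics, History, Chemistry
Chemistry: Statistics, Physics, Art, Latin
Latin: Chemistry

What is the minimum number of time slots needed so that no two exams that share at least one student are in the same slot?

Statistics, Physics, Art, Chemistry are mutually in conflict, so at least 4 time slots are needed.
4 time slots suffice: Statistics=3, Physics=4, History=1, Art=2, Chemistry=1, Latin=2. Every pair that conflicts lands in different time slots.

4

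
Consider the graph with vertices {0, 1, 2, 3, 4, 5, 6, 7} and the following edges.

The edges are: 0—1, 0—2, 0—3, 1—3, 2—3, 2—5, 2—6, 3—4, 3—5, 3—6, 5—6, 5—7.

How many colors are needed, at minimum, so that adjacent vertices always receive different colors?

4

2, 3, 5, 6 form a clique, so at least 4 colors are needed.
4 colors suffice: color a → {3, 7}; color b → {1, 2, 4}; color c → {0, 5}; color d → {6}. Each edge has distinct colors on its endpoints.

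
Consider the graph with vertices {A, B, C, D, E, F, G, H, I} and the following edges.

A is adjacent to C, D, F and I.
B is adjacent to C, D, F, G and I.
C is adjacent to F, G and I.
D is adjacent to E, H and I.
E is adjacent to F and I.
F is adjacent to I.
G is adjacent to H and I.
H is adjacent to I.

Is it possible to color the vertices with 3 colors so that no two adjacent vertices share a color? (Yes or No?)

No

B, C, F, I are mutually adjacent (a clique of size 4), so at least 4 colors are needed.
So 3 colors are not enough.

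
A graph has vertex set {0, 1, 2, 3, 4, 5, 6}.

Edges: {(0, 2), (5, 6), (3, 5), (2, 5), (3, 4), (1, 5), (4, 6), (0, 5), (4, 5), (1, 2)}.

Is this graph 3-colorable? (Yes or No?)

Yes

The chromatic number is 3. 3, 4, 5 are pairwise adjacent, so at least 3 colors are needed.
A valid assignment using 3 colors: 0=c, 1=c, 2=b, 3=c, 4=b, 5=a, 6=c.
That is already a proper 3-coloring.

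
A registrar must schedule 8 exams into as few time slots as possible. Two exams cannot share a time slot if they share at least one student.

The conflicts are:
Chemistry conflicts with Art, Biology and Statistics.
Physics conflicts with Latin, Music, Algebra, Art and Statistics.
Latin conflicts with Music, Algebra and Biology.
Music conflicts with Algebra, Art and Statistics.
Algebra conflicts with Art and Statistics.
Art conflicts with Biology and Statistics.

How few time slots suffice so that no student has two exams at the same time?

5

Physics, Music, Algebra, Art, Statistics all conflict with each other, so at least 5 time slots are needed.
Using 5 time slots: Chemistry=4, Physics=2, Latin=1, Music=5, Algebra=4, Art=1, Biology=2, Statistics=3. No two conflicting exams share a time slot.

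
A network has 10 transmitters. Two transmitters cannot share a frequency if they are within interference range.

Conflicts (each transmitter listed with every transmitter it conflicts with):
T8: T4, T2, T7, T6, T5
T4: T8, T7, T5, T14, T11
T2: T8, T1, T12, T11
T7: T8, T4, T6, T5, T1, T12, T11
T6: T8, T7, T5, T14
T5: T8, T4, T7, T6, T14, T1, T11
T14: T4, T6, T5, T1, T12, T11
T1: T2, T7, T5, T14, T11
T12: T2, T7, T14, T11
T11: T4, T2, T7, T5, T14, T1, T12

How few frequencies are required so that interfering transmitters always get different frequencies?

4

T4, T7, T5, T11 are mutually in conflict, so at least 4 frequencies are needed.
4 frequencies suffice: frequency 1 → {T8, T11}; frequency 2 → {T2, T7, T14}; frequency 3 → {T5, T12}; frequency 4 → {T4, T6, T1}. Every pair that conflicts lands in different frequencies.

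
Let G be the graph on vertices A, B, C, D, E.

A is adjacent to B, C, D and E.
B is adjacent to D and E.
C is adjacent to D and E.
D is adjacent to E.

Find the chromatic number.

A, B, D, E are mutually adjacent (a clique of size 4), so at least 4 colors are needed.
4 colors suffice: color 1 → {D}; color 2 → {E}; color 3 → {A}; color 4 → {B, C}. No two adjacent vertices share a color.

4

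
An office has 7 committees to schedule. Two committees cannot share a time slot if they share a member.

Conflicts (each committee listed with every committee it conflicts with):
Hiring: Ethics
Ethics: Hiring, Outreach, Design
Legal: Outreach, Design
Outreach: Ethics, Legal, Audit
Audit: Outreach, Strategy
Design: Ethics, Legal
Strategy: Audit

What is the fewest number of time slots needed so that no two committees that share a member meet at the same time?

2

Audit and Strategy conflict, so at least 2 time slots are needed.
2 time slots suffice: time slot 1 → {Hiring, Outreach, Design, Strategy}; time slot 2 → {Ethics, Legal, Audit}. Every pair that conflicts lands in different time slots.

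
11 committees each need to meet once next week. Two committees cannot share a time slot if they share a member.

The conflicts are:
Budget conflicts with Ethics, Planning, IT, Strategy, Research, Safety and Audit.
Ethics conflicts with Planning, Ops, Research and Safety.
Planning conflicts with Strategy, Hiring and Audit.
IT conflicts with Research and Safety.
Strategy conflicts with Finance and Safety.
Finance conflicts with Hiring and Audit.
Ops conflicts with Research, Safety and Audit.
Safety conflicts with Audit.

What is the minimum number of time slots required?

3

Ethics, Ops, Safety pairwise conflict, so at least 3 time slots are needed.
3 time slots suffice: Budget=1, Ethics=3, Planning=2, IT=3, Strategy=3, Finance=1, Hiring=3, Ops=1, Research=2, Safety=2, Audit=3. Every pair that conflicts lands in different time slots.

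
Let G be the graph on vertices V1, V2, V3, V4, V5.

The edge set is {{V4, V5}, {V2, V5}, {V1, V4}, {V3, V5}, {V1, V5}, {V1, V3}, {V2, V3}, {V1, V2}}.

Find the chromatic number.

V1, V2, V3, V5 are pairwise adjacent (a clique of size 4), so at least 4 colors are needed.
4 colors suffice: V1=2, V2=4, V3=3, V4=3, V5=1. No two adjacent vertices share a color.

4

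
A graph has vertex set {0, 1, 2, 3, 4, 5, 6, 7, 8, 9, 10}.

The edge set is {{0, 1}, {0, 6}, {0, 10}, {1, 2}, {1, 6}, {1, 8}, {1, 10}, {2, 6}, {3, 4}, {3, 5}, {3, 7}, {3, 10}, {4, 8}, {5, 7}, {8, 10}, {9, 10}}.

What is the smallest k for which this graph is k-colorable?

3

1, 2, 6 are mutually adjacent, so at least 3 colors are needed.
A valid assignment using 3 colors: 0=green, 1=red, 2=green, 3=red, 4=blue, 5=blue, 6=blue, 7=green, 8=green, 9=red, 10=blue. No two adjacent vertices share a color.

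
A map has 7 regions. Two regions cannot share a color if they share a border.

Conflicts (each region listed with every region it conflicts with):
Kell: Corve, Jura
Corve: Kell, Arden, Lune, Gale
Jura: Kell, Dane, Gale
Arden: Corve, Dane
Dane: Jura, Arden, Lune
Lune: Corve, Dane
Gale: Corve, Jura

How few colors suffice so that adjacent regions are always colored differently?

The cycle Gale-Corve-Arden-Dane-Jura-Gale has odd length 5, so it cannot be 2-colored; at least 3 colors are needed.
One proper 3-coloring: Kell=2, Corve=1, Jura=1, Arden=3, Dane=2, Lune=3, Gale=2. No two conflicting regions share a color.

3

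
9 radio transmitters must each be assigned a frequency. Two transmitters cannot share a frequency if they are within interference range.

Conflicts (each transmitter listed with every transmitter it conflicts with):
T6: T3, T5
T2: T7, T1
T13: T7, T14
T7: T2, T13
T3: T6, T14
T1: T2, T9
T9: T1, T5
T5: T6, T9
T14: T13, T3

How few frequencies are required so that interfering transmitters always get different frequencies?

3

The cycle T2-T1-T9-T5-T6-T3-T14-T13-T7-T2 has odd length 9, so it cannot be 2-colored; at least 3 frequencies are needed.
A valid assignment using 3 frequencies: T6=1, T2=2, T13=2, T7=1, T3=2, T1=1, T9=2, T5=3, T14=1. No two conflicting transmitters share a frequency.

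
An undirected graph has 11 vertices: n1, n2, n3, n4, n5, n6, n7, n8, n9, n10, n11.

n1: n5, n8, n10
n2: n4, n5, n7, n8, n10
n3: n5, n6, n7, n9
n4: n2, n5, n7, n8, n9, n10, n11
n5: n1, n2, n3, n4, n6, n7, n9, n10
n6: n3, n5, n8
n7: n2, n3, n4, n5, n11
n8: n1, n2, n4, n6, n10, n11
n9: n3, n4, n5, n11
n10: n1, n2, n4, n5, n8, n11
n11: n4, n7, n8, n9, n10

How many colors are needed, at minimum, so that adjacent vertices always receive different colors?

n4, n8, n10, n11 are pairwise adjacent (a clique of size 4), so at least 4 colors are needed.
4 colors suffice: n1=2, n2=4, n3=2, n4=2, n5=1, n6=3, n7=3, n8=1, n9=3, n10=3, n11=4. Each edge has distinct colors on its endpoints.

4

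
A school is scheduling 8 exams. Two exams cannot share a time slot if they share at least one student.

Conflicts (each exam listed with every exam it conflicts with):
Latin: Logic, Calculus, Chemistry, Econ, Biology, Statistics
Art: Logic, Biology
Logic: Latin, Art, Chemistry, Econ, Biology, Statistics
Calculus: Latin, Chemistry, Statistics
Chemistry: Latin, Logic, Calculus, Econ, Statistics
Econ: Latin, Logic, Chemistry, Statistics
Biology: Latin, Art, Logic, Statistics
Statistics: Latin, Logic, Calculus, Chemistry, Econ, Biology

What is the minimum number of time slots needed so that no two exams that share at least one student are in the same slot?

5

Latin, Logic, Chemistry, Econ, Statistics are mutually in conflict, so at least 5 time slots are needed.
Using 5 time slots: Latin=1, Art=1, Logic=2, Calculus=2, Chemistry=4, Econ=5, Biology=4, Statistics=3. Each listed conflict is separated.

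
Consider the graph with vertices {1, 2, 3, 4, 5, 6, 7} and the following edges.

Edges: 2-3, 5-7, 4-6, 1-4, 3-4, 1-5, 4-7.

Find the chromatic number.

3 and 4 are adjacent, so at least 2 colors are needed.
A valid assignment using 2 colors: 1=b, 2=a, 3=b, 4=a, 5=a, 6=b, 7=b. No two adjacent vertices share a color.

2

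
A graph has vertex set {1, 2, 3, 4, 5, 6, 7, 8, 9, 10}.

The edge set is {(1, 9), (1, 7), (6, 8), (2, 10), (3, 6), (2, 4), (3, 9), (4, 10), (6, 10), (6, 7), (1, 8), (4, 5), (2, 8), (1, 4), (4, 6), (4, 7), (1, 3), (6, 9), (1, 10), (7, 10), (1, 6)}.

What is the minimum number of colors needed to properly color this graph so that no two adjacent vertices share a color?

1, 4, 6, 7, 10 are mutually adjacent (a clique of size 5), so at least 5 colors are needed.
One proper 5-coloring: 1=blue, 2=red, 3=green, 4=green, 5=red, 6=red, 7=purple, 8=green, 9=yellow, 10=yellow. Each edge has distinct colors on its endpoints.

5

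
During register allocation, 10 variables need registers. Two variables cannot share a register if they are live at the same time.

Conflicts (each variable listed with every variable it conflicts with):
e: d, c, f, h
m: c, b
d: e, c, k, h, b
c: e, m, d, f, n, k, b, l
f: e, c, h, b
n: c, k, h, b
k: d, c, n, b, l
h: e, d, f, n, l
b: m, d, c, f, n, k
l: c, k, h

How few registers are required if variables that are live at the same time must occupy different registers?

4

c, n, k, b pairwise conflict, so at least 4 registers are needed.
A valid assignment using 4 registers: e=2, m=3, d=4, c=1, f=3, n=4, k=3, h=1, b=2, l=2. Each listed conflict is separated.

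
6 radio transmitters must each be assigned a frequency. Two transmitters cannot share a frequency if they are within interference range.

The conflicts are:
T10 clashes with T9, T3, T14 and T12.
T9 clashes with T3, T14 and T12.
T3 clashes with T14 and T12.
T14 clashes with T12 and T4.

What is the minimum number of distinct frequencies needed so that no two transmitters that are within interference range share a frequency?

T10, T9, T3, T14, T12 are mutually in conflict, so at least 5 frequencies are needed.
5 frequencies suffice: frequency 1 → {T14}; frequency 2 → {T3, T4}; frequency 3 → {T10}; frequency 4 → {T9}; frequency 5 → {T12}. Every pair that conflicts lands in different frequencies.

5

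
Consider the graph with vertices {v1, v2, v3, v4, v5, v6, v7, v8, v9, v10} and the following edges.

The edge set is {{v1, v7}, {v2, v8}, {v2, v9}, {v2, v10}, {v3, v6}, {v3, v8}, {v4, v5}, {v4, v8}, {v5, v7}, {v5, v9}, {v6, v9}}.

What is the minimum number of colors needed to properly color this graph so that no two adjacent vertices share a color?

3

The cycle v8-v3-v6-v9-v2-v8 has odd length 5, so it cannot be 2-colored; at least 3 colors are needed.
3 colors suffice: color 1 → {v1, v2, v5, v6}; color 2 → {v7, v8, v9, v10}; color 3 → {v3, v4}. Each edge has distinct colors on its endpoints.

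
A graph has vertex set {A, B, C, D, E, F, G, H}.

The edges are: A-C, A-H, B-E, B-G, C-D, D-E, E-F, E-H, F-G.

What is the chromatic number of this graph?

3

The cycle A-H-E-D-C-A has odd length 5, so it cannot be 2-colored; at least 3 colors are needed.
3 colors suffice: A=1, B=2, C=3, D=2, E=1, F=2, G=1, H=2. No two adjacent vertices share a color.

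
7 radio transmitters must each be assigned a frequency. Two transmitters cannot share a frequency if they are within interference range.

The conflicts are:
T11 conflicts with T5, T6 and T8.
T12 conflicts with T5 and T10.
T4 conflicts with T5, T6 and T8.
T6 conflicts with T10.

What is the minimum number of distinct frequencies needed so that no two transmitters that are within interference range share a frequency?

3

The cycle T10-T6-T4-T5-T12-T10 has odd length 5, so it cannot be 2-colored; at least 3 frequencies are needed.
3 frequencies suffice: frequency 1 → {T11, T4, T10}; frequency 2 → {T5, T6, T8}; frequency 3 → {T12}. No two conflicting transmitters share a frequency.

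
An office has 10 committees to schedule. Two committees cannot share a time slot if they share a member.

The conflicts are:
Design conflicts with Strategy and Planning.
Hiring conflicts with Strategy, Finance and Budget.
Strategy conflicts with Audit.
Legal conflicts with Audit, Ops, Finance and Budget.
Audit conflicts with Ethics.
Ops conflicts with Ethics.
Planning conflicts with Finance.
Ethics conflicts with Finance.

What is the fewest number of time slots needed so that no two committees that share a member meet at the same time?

3

The cycle Finance-Ethics-Audit-Strategy-Hiring-Finance has odd length 5, so it cannot be 2-colored; at least 3 time slots are needed.
3 time slots suffice: time slot 1 → {Hiring, Legal, Planning, Ethics}; time slot 2 → {Design, Audit, Ops, Finance, Budget}; time slot 3 → {Strategy}. Each listed conflict is separated.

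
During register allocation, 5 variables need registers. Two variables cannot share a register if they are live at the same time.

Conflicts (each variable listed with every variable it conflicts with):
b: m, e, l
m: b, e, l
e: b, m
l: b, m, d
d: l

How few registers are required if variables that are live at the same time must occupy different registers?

3

b, m, e pairwise conflict, so at least 3 registers are needed.
3 registers suffice: register 1 → {m, d}; register 2 → {e, l}; register 3 → {b}. No two conflicting variables share a register.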